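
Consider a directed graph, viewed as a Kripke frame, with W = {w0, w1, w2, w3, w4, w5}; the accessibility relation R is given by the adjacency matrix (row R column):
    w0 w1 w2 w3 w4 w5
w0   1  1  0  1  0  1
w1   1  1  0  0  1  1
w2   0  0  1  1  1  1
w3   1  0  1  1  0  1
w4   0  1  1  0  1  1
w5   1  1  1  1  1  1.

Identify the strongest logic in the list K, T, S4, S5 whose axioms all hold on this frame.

T

Reflexive (axiom T): yes — every world is R-related to itself.
Transitive (axiom 4): no — w0 R w1 and w1 R w4, but not w0 R w4.
Euclidean (axiom 5): no — w0 R w1 and w0 R w3, but not w1 R w3.
So F validates K, T; S4 would additionally require R to be transitive. The strongest is T.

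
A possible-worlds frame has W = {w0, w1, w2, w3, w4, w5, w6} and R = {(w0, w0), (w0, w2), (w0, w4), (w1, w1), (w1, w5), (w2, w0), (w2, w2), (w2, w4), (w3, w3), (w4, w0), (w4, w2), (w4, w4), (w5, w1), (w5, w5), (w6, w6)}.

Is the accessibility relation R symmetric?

Yes

Symmetric: yes — every pair in R has its reverse in R.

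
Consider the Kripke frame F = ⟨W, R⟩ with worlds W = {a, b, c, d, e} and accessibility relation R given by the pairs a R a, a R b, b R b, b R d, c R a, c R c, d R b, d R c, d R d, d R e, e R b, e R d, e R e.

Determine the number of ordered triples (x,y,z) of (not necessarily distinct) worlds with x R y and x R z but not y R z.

Enumerating: (a,b,a), (c,a,c), (d,b,c), (d,b,e), (d,c,b), (d,c,d), (d,c,e), (d,e,c), (e,b,e).

9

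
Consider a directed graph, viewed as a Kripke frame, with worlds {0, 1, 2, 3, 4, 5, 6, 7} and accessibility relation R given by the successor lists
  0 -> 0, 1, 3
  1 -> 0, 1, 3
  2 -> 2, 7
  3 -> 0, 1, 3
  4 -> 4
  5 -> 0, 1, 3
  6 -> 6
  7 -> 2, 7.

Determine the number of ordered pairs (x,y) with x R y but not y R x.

Enumerating: (5,0), (5,1), (5,3).

3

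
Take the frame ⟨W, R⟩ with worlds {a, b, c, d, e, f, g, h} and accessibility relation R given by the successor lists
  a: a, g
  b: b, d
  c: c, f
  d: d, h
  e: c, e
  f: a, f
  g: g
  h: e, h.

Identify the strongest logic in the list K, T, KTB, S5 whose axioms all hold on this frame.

Reflexive (axiom T): yes — every world is R-related to itself.
Symmetric (axiom B): no — a R g but not g R a.
Euclidean (axiom 5): no — a R g and a R a, but not g R a.
So F validates K, T; KTB would additionally require R to be symmetric. The strongest is T.

T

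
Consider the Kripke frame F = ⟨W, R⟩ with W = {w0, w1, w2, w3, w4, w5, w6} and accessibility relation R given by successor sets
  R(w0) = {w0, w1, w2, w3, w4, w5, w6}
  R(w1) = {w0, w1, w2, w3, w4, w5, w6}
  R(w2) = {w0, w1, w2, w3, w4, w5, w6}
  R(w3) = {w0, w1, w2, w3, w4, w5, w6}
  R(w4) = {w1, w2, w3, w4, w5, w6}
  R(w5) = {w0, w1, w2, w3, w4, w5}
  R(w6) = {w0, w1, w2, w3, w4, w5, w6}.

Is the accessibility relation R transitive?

No

Transitive: no — w4 R w1 and w1 R w0, but not w4 R w0.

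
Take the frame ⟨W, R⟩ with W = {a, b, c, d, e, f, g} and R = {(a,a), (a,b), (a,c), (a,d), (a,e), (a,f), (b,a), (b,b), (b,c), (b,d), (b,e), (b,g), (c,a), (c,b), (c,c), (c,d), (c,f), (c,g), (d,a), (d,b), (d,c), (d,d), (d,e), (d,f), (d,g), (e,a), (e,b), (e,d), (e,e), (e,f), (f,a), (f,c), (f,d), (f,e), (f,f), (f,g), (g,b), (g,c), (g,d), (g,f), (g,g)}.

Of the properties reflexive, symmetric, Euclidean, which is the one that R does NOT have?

Euclidean

Reflexive: yes — every world is R-related to itself.
Symmetric: yes — every pair in R has its reverse in R.
Euclidean: no — a R b and a R f, but not b R f.
Only Euclidean fails.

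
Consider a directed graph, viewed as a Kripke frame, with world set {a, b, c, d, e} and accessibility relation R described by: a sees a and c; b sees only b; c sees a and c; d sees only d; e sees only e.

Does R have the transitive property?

Transitive: yes — every two-step R-path is closed by a direct edge.

Yes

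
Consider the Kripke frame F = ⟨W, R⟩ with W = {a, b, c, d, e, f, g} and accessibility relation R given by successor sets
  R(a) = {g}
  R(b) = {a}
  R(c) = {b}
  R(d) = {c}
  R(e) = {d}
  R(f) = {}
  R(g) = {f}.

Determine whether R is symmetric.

Symmetric: no — a R g but not g R a.

No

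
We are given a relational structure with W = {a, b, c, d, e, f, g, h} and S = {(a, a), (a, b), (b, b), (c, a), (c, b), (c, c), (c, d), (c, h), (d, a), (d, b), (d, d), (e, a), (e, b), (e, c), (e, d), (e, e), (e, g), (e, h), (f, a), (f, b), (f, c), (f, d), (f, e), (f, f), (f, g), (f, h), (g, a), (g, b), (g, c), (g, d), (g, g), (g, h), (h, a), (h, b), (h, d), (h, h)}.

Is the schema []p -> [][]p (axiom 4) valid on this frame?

By correspondence theory, 4 is valid on a frame iff S is transitive.
Transitive: yes — every two-step S-path is closed by a direct edge.

Yes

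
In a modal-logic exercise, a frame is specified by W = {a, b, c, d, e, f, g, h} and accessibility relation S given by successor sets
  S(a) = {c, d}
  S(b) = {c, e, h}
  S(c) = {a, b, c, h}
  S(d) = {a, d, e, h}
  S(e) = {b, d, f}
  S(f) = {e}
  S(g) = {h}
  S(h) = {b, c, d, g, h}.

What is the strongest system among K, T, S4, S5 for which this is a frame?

K

Reflexive (axiom T): no — a is not related to itself.
Transitive (axiom 4): no — a S c and c S b, but not a S b.
Euclidean (axiom 5): no — a S c and a S d, but not c S d.
So F validates K; T would additionally require S to be reflexive. The strongest is K.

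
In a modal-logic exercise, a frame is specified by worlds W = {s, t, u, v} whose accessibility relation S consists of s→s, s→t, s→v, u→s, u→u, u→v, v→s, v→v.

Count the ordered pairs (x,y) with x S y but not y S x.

3

Enumerating: (s,t), (u,s), (u,v).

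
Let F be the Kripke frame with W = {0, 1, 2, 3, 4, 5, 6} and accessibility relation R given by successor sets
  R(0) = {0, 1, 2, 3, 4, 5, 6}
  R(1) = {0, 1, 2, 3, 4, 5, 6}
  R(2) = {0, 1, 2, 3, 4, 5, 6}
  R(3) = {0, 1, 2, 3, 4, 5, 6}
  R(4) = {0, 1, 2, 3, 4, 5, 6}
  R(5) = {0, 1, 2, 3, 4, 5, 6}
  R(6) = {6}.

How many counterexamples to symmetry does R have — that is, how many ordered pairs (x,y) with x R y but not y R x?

6

Enumerating: (0,6), (1,6), (2,6), (3,6), (4,6), (5,6).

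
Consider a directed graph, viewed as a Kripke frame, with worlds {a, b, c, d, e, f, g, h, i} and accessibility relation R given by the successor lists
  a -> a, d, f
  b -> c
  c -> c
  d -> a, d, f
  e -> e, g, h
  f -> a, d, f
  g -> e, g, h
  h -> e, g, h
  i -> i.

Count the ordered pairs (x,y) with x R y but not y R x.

1

Enumerating: (b,c).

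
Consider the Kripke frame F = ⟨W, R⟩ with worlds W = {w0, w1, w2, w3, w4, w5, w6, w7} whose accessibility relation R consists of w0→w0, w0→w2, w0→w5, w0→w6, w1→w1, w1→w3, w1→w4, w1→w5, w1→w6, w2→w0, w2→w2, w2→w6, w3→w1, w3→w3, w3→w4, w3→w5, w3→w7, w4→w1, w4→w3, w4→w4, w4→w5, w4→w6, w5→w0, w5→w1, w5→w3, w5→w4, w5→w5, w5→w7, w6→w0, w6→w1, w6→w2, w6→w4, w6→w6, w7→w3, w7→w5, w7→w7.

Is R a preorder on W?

Reflexive: yes — every world is R-related to itself.
Transitive: no — w0 R w5 and w5 R w1, but not w0 R w1.
So R is not a preorder.

No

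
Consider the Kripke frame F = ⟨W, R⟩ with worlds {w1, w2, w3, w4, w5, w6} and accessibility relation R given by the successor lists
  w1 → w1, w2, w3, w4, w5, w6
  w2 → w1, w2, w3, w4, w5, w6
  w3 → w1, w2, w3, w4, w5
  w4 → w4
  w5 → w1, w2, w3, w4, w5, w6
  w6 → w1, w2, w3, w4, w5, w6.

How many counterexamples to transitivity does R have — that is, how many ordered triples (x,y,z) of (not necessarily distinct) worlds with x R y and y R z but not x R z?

3

Enumerating: (w3,w1,w6), (w3,w2,w6), (w3,w5,w6).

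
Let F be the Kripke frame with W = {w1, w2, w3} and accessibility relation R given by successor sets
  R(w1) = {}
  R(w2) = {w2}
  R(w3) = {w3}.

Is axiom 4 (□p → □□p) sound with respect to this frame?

Yes

By correspondence theory, 4 is valid on a frame iff R is transitive.
Transitive: yes — every two-step R-path is closed by a direct edge.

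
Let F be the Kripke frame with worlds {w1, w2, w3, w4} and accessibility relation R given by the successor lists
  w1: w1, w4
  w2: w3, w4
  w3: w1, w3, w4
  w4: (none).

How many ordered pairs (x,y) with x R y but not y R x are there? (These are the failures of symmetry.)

5

Enumerating: (w1,w4), (w2,w3), (w2,w4), (w3,w1), (w3,w4).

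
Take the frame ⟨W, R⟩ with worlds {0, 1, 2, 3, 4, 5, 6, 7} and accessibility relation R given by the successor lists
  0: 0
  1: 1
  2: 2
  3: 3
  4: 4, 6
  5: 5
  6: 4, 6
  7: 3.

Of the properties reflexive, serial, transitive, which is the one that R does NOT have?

reflexive

Reflexive: no — 7 is not related to itself.
Serial: yes — every world has a successor (e.g. 0 R 0).
Transitive: yes — every two-step R-path is closed by a direct edge.
Only reflexive fails.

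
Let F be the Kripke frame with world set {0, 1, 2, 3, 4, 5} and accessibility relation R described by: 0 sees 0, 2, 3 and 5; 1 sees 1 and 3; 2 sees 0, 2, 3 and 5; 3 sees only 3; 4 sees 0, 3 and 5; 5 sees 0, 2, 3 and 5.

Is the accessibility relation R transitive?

No

Transitive: no — 4 R 0 and 0 R 2, but not 4 R 2.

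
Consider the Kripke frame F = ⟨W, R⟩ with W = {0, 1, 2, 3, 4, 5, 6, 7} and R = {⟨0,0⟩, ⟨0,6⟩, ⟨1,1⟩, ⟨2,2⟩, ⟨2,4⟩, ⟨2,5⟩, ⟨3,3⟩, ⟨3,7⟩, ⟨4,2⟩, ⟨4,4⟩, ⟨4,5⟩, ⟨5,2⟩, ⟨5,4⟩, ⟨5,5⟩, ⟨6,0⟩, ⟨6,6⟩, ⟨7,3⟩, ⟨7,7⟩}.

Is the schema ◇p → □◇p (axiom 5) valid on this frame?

Yes

Axiom 5 corresponds to the accessibility relation being Euclidean.
Euclidean: yes — any two successors of a common world are R-related.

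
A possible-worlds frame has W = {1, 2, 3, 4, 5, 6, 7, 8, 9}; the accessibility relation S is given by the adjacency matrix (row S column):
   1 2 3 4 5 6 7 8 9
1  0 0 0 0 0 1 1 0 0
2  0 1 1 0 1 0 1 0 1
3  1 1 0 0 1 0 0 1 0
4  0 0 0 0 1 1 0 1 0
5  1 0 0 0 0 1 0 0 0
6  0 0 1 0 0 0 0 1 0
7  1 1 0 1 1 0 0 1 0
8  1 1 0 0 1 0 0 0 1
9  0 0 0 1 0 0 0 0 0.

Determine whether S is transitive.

Transitive: no — 1 S 6 and 6 S 3, but not 1 S 3.

No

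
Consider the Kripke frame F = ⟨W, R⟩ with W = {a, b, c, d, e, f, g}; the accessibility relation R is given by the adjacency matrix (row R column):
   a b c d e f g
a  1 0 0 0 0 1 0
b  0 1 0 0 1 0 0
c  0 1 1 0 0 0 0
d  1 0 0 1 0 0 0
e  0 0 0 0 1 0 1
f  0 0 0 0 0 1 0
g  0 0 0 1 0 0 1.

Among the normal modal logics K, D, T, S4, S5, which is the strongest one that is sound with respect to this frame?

Serial (axiom D): yes — every world has a successor (e.g. a R a).
Reflexive (axiom T): yes — every world is R-related to itself.
Transitive (axiom 4): no — b R e and e R g, but not b R g.
Euclidean (axiom 5): no — a R f and a R a, but not f R a.
So F validates K, D, T; S4 would additionally require R to be transitive. The strongest is T.

T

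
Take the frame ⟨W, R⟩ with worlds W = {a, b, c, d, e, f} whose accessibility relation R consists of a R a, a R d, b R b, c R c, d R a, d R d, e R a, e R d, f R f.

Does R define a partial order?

Reflexive: no — e is not related to itself.
Transitive: yes — every two-step R-path is closed by a direct edge.
Antisymmetric: no — a R d and d R a with a ≠ d.
So R is not a partial order.

No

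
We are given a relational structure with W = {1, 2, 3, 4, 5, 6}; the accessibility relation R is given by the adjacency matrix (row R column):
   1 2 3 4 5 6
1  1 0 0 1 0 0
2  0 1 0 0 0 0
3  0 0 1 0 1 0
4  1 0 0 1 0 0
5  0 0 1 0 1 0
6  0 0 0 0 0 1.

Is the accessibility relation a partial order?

No

Reflexive: yes — every world is R-related to itself.
Transitive: yes — every two-step R-path is closed by a direct edge.
Antisymmetric: no — 1 R 4 and 4 R 1 with 1 ≠ 4.
So R is not a partial order.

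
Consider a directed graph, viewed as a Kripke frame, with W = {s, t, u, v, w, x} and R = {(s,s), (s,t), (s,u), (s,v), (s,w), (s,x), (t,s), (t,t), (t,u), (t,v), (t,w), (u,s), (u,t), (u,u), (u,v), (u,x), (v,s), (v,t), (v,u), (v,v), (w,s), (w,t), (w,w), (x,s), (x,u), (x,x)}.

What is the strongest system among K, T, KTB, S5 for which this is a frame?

KTB

Reflexive (axiom T): yes — every world is R-related to itself.
Symmetric (axiom B): yes — every pair in R has its reverse in R.
Euclidean (axiom 5): no — s R t and s R x, but not t R x.
So F validates K, T, KTB; S5 would additionally require R to be Euclidean. The strongest is KTB.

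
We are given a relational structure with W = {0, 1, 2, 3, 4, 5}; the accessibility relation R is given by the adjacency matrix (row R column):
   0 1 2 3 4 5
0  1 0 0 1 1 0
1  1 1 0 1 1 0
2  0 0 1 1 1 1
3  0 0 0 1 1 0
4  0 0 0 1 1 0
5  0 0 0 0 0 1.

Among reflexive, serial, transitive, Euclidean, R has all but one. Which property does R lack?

Reflexive: yes — every world is R-related to itself.
Serial: yes — every world has a successor (e.g. 0 R 0).
Transitive: yes — every two-step R-path is closed by a direct edge.
Euclidean: no — 1 R 3 and 1 R 0, but not 3 R 0.
Only Euclidean fails.

Euclidean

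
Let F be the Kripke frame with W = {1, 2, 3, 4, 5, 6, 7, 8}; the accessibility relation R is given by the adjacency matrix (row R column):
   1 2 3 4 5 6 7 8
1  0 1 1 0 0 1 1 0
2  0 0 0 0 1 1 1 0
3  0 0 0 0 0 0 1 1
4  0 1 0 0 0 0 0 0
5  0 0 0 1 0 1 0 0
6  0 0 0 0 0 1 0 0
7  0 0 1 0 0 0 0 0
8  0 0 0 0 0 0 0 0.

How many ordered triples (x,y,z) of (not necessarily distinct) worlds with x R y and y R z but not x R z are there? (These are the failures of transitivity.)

Enumerating: (1,2,5), (1,3,8), (2,5,4), (2,7,3), (3,7,3), (4,2,5), (4,2,6), (4,2,7), (5,4,2), (7,3,7), (7,3,8).

11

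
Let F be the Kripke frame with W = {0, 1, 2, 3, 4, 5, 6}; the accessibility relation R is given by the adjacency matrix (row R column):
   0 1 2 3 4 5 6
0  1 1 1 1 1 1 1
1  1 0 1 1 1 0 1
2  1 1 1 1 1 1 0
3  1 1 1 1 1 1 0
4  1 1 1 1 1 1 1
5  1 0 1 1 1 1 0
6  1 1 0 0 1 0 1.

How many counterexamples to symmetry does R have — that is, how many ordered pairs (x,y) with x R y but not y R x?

R is symmetric; there are no such tuples.

0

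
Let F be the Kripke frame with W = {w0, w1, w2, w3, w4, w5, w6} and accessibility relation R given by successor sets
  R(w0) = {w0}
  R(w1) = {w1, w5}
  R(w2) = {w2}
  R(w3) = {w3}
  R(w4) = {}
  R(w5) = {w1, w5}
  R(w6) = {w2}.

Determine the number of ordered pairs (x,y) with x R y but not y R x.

1

Enumerating: (w6,w2).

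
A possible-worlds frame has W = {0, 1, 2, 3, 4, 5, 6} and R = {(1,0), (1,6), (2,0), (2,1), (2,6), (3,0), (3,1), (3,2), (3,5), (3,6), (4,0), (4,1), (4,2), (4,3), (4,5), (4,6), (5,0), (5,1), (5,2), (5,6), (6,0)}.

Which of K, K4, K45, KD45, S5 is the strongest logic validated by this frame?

Transitive (axiom 4): yes — every two-step R-path is closed by a direct edge.
Euclidean (axiom 5): no — 1 R 0 and 1 R 6, but not 0 R 6.
Serial (axiom D): no — 0 has no R-successor.
Reflexive (axiom T): no — 0 is not related to itself.
So F validates K, K4; K45 would additionally require R to be Euclidean. The strongest is K4.

K4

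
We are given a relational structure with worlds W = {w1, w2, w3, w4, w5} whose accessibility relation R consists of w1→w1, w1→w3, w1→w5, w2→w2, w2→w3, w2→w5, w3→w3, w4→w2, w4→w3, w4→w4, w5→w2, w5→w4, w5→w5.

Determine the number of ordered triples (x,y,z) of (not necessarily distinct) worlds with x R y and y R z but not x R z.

Enumerating: (w1,w5,w2), (w1,w5,w4), (w2,w5,w4), (w4,w2,w5), (w5,w2,w3), (w5,w4,w3).

6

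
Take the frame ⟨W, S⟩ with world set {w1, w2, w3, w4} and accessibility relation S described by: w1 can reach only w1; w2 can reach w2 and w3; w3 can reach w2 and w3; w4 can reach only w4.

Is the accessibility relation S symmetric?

Symmetric: yes — every pair in S has its reverse in S.

Yes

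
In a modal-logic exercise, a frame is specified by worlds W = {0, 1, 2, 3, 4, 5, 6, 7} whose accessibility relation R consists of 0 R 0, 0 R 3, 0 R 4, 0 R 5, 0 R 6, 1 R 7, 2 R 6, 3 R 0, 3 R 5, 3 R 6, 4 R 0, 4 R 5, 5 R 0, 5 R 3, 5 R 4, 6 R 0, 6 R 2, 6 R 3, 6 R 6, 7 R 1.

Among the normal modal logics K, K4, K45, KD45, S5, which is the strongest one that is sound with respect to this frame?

Transitive (axiom 4): no — 0 R 6 and 6 R 2, but not 0 R 2.
Euclidean (axiom 5): no — 0 R 3 and 0 R 4, but not 3 R 4.
Serial (axiom D): yes — every world has a successor (e.g. 0 R 0).
Reflexive (axiom T): no — 1 is not related to itself.
So F validates K; K4 would additionally require R to be transitive. The strongest is K.

K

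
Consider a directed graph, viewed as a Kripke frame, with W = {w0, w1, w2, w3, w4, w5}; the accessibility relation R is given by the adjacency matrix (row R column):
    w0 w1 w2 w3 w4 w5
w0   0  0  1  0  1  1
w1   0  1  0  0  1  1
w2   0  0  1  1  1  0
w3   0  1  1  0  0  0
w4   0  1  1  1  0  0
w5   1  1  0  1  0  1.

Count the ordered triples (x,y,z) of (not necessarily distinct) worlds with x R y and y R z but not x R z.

Enumerating: (w0,w2,w3), (w0,w4,w1), (w0,w4,w3), (w0,w5,w0), (w0,w5,w1), (w0,w5,w3), (w1,w4,w2), (w1,w4,w3), (w1,w5,w0), (w1,w5,w3), (w2,w3,w1), (w2,w4,w1), … and 11 more.
Total: 23.

23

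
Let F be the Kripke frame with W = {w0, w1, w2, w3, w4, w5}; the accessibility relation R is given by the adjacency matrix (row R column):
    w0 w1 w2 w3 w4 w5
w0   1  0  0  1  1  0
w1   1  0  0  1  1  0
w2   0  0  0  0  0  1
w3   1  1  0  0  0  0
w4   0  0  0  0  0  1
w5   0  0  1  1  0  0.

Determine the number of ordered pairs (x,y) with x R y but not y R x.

5

Enumerating: (w0,w4), (w1,w0), (w1,w4), (w4,w5), (w5,w3).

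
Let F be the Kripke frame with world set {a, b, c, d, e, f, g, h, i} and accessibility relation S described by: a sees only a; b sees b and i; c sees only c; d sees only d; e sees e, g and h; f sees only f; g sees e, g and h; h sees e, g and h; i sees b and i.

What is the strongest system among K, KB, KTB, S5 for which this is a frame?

S5

Symmetric (axiom B): yes — every pair in S has its reverse in S.
Reflexive (axiom T): yes — every world is S-related to itself.
Euclidean (axiom 5): yes — any two successors of a common world are S-related.
So F validates K, KB, KTB, S5. The strongest is S5.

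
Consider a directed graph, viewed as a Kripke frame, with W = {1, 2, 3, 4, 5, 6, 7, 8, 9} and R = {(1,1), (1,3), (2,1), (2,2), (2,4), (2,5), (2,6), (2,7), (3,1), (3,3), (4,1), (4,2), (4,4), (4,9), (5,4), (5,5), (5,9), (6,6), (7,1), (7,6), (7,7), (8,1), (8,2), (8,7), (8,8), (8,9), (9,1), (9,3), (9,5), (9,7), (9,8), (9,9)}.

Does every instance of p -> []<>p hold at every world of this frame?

Axiom B corresponds to the accessibility relation being symmetric.
Symmetric: no — 2 R 1 but not 1 R 2.

No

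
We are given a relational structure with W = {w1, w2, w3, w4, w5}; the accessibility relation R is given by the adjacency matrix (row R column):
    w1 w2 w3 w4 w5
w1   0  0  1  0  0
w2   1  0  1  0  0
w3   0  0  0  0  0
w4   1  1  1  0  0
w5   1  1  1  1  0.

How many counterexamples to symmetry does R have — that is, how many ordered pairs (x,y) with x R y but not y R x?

10

Enumerating: (w1,w3), (w2,w1), (w2,w3), (w4,w1), (w4,w2), (w4,w3), (w5,w1), (w5,w2), (w5,w3), (w5,w4).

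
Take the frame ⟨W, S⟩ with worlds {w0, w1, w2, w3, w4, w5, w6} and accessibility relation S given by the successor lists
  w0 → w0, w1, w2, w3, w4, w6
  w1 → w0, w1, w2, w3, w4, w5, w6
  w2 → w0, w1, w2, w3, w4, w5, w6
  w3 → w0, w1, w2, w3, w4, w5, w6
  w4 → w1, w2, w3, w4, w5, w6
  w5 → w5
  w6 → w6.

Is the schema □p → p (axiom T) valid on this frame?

Yes

Axiom T corresponds to the accessibility relation being reflexive.
Reflexive: yes — every world is S-related to itself.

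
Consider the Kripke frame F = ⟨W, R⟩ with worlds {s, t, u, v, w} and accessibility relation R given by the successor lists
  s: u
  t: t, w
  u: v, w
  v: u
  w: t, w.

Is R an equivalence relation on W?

No

Reflexive: no — s is not related to itself.
Symmetric: no — s R u but not u R s.
Transitive: no — s R u and u R v, but not s R v.
So R is not an equivalence relation.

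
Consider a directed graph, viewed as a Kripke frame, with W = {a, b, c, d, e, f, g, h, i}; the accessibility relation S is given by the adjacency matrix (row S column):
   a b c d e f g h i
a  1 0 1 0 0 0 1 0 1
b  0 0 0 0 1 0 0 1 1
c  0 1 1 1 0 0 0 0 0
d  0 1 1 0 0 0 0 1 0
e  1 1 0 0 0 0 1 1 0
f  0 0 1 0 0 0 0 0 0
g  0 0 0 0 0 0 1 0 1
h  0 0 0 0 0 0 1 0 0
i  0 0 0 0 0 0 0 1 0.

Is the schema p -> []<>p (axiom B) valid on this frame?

No

Axiom B corresponds to the accessibility relation being symmetric.
Symmetric: no — a S c but not c S a.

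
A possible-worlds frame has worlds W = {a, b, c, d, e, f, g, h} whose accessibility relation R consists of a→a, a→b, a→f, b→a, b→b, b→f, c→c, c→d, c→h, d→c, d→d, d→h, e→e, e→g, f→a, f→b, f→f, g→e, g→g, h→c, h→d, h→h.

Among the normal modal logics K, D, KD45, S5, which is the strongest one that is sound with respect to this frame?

Serial (axiom D): yes — every world has a successor (e.g. a R a).
Euclidean (axiom 5): yes — any two successors of a common world are R-related.
Transitive (axiom 4): yes — every two-step R-path is closed by a direct edge.
Reflexive (axiom T): yes — every world is R-related to itself.
So F validates K, D, KD45, S5. The strongest is S5.

S5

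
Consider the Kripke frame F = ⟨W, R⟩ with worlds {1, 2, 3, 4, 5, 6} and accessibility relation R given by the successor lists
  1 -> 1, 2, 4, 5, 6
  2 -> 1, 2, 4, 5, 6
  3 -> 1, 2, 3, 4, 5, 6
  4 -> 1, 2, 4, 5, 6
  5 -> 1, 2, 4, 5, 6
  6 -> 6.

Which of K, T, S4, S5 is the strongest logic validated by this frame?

Reflexive (axiom T): yes — every world is R-related to itself.
Transitive (axiom 4): yes — every two-step R-path is closed by a direct edge.
Euclidean (axiom 5): no — 1 R 6 and 1 R 2, but not 6 R 2.
So F validates K, T, S4; S5 would additionally require R to be Euclidean. The strongest is S4.

S4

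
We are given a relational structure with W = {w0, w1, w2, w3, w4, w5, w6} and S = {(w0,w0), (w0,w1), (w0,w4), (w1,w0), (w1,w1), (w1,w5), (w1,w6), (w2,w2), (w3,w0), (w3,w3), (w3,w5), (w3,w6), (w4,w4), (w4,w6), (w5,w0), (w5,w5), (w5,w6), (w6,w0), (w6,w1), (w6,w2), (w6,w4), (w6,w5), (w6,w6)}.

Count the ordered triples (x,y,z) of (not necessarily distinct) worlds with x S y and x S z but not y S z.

30

Enumerating: (w0,w1,w4), (w0,w4,w0), (w0,w4,w1), (w1,w0,w5), (w1,w0,w6), (w1,w5,w1), (w3,w0,w3), (w3,w0,w5), (w3,w0,w6), (w3,w5,w3), (w3,w6,w3), (w5,w0,w5), … and 18 more.
Total: 30.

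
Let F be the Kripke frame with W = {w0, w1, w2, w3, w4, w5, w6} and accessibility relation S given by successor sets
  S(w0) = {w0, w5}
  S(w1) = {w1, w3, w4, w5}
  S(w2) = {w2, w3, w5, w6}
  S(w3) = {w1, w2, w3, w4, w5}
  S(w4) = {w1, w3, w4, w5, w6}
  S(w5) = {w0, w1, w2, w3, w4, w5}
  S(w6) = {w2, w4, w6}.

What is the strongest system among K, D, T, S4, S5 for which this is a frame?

Serial (axiom D): yes — every world has a successor (e.g. w0 S w0).
Reflexive (axiom T): yes — every world is S-related to itself.
Transitive (axiom 4): no — w0 S w5 and w5 S w1, but not w0 S w1.
Euclidean (axiom 5): no — w2 S w3 and w2 S w6, but not w3 S w6.
So F validates K, D, T; S4 would additionally require S to be transitive. The strongest is T.

T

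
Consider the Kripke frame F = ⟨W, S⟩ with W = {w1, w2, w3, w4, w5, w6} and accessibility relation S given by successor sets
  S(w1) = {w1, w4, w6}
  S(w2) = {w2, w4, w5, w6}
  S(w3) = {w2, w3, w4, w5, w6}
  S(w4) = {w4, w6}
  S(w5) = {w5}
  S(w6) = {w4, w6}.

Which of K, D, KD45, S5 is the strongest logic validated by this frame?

Serial (axiom D): yes — every world has a successor (e.g. w1 S w1).
Euclidean (axiom 5): no — w2 S w4 and w2 S w5, but not w4 S w5.
Transitive (axiom 4): yes — every two-step S-path is closed by a direct edge.
Reflexive (axiom T): yes — every world is S-related to itself.
So F validates K, D; KD45 would additionally require S to be Euclidean. The strongest is D.

D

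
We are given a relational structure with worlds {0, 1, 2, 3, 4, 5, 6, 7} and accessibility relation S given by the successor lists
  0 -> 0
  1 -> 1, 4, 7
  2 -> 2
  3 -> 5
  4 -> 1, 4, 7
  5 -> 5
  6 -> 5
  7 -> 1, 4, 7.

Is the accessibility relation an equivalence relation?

Reflexive: no — 3 is not related to itself.
Symmetric: no — 3 S 5 but not 5 S 3.
Transitive: yes — every two-step S-path is closed by a direct edge.
So S is not an equivalence relation.

No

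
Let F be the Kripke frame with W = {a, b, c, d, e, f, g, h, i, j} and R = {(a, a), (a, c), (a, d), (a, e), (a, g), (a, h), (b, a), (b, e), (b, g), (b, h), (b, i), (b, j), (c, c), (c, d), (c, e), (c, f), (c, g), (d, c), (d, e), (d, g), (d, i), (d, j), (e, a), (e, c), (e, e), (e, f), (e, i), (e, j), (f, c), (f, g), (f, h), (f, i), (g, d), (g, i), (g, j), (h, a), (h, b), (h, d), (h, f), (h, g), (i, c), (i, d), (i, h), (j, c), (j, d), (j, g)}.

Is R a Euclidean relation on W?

No

Euclidean: no — a R c and a R h, but not c R h.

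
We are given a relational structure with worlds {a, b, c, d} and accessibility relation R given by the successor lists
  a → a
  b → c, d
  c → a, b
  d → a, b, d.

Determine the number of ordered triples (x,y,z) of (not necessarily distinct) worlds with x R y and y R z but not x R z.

Enumerating: (b,c,a), (b,c,b), (b,d,a), (b,d,b), (c,b,c), (c,b,d), (d,b,c).

7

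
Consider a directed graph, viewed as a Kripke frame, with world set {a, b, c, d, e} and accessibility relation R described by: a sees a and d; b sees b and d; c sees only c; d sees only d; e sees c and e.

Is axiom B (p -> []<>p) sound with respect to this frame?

The schema B characterises exactly the symmetric frames.
Symmetric: no — a R d but not d R a.

No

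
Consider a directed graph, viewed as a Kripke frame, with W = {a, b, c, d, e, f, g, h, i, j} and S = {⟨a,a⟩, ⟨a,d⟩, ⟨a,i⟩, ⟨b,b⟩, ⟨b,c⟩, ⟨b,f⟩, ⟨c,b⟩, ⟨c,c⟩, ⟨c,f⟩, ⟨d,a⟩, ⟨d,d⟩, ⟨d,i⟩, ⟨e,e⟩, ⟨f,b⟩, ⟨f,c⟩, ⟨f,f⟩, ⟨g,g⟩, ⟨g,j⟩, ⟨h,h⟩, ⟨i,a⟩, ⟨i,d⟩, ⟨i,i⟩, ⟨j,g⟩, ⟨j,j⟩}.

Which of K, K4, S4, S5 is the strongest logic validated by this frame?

Transitive (axiom 4): yes — every two-step S-path is closed by a direct edge.
Reflexive (axiom T): yes — every world is S-related to itself.
Euclidean (axiom 5): yes — any two successors of a common world are S-related.
So F validates K, K4, S4, S5. The strongest is S5.

S5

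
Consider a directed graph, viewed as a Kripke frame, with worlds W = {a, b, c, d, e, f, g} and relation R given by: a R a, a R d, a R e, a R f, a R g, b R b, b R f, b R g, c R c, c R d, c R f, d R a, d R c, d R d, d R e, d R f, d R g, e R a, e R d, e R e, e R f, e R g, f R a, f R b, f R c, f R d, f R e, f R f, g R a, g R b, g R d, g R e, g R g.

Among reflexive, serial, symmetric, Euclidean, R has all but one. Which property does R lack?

Euclidean

Reflexive: yes — every world is R-related to itself.
Serial: yes — every world has a successor (e.g. a R a).
Symmetric: yes — every pair in R has its reverse in R.
Euclidean: no — a R f and a R g, but not f R g.
Only Euclidean fails.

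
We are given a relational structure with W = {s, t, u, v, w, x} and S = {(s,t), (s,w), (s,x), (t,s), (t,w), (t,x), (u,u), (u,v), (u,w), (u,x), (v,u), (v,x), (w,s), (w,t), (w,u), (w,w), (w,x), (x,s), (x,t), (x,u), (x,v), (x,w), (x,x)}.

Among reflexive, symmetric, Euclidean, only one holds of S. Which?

symmetric

Reflexive: no — s is not related to itself.
Symmetric: yes — every pair in S has its reverse in S.
Euclidean: no — u S v and u S w, but not v S w.
Only symmetric holds.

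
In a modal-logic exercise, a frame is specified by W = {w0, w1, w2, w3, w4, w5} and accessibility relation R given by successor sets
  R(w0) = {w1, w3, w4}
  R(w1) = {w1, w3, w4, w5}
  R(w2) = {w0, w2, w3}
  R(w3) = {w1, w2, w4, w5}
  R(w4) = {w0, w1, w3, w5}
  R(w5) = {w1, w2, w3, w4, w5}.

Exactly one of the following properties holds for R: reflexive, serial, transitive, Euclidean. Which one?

Reflexive: no — w0 is not related to itself.
Serial: yes — every world has a successor (e.g. w0 R w1).
Transitive: no — w0 R w1 and w1 R w5, but not w0 R w5.
Euclidean: no — w2 R w3 and w2 R w0, but not w3 R w0.
Only serial holds.

serial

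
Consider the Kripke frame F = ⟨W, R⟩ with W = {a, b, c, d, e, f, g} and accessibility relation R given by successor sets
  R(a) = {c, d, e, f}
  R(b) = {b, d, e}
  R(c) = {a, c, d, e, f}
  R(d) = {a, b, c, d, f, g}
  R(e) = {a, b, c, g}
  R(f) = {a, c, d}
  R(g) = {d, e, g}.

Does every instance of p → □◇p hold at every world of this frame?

Yes

By correspondence theory, B is valid on a frame iff R is symmetric.
Symmetric: yes — every pair in R has its reverse in R.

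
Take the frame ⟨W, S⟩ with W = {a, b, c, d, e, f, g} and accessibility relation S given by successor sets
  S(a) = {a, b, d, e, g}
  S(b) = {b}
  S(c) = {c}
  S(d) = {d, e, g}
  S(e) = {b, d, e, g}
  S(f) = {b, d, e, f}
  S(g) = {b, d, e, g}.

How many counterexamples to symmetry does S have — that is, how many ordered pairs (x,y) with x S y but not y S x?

9

Enumerating: (a,b), (a,d), (a,e), (a,g), (e,b), (f,b), (f,d), (f,e), (g,b).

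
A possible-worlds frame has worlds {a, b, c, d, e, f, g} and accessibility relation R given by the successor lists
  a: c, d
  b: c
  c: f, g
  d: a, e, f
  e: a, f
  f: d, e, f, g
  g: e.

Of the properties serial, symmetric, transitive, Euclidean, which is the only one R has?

serial

Serial: yes — every world has a successor (e.g. a R c).
Symmetric: no — a R c but not c R a.
Transitive: no — a R c and c R f, but not a R f.
Euclidean: no — a R c and a R d, but not c R d.
Only serial holds.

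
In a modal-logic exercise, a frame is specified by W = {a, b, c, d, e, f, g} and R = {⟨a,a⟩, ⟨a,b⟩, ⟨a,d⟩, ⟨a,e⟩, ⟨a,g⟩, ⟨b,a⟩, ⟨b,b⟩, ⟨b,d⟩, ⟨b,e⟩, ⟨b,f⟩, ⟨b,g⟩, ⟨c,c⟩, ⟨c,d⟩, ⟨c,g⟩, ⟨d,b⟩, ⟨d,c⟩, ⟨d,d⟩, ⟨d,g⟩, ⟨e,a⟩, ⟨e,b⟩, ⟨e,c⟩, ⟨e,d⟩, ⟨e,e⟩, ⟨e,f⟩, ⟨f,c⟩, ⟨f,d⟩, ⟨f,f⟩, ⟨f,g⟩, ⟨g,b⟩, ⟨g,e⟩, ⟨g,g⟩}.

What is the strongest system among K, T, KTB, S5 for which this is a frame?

T

Reflexive (axiom T): yes — every world is R-related to itself.
Symmetric (axiom B): no — a R d but not d R a.
Euclidean (axiom 5): no — a R d and a R e, but not d R e.
So F validates K, T; KTB would additionally require R to be symmetric. The strongest is T.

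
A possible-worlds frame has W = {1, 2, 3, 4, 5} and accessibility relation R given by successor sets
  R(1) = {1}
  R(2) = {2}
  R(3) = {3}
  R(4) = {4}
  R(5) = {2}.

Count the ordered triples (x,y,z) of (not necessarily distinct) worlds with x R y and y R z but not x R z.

R is transitive; there are no such tuples.

0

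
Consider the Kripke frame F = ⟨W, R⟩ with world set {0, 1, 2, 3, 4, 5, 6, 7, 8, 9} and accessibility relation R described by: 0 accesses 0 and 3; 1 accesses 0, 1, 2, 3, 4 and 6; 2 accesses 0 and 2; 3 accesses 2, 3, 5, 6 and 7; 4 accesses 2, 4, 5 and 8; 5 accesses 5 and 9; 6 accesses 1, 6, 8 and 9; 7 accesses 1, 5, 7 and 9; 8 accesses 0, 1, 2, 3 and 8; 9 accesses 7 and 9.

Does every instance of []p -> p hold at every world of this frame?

The schema T characterises exactly the reflexive frames.
Reflexive: yes — every world is R-related to itself.

Yes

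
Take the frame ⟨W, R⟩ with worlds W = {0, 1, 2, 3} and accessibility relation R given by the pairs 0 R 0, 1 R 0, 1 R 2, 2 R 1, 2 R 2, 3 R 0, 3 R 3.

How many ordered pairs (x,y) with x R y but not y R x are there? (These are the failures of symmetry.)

2

Enumerating: (1,0), (3,0).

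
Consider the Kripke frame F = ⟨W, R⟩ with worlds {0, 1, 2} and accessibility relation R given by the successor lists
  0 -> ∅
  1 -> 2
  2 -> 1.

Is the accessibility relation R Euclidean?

No

Euclidean: no — 1 R 2 and 1 R 2, but not 2 R 2.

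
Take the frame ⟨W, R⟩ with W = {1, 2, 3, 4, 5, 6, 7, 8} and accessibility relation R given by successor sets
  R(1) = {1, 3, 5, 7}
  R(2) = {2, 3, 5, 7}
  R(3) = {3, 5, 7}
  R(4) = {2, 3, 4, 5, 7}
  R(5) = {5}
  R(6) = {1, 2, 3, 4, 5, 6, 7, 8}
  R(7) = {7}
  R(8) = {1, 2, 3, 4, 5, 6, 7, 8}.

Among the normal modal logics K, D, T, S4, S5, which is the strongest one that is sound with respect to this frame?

Serial (axiom D): yes — every world has a successor (e.g. 1 R 1).
Reflexive (axiom T): yes — every world is R-related to itself.
Transitive (axiom 4): yes — every two-step R-path is closed by a direct edge.
Euclidean (axiom 5): no — 1 R 5 and 1 R 3, but not 5 R 3.
So F validates K, D, T, S4; S5 would additionally require R to be Euclidean. The strongest is S4.

S4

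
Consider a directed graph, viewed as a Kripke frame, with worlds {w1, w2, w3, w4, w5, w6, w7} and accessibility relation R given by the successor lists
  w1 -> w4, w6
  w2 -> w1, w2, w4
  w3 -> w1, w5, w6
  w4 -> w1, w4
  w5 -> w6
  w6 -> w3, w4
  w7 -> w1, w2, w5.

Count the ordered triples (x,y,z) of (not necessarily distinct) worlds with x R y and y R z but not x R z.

Enumerating: (w1,w4,w1), (w1,w6,w3), (w2,w1,w6), (w3,w1,w4), (w3,w6,w3), (w3,w6,w4), (w4,w1,w6), (w5,w6,w3), (w5,w6,w4), (w6,w3,w1), (w6,w3,w5), (w6,w3,w6), (w6,w4,w1), (w7,w1,w4), (w7,w1,w6), (w7,w2,w4), (w7,w5,w6).

17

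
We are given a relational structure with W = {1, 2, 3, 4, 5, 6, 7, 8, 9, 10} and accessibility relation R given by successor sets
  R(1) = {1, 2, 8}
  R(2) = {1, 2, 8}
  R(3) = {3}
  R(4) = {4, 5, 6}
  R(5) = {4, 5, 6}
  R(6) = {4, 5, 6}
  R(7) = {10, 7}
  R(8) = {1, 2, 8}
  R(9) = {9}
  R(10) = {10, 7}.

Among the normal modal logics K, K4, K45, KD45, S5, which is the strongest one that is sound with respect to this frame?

S5

Transitive (axiom 4): yes — every two-step R-path is closed by a direct edge.
Euclidean (axiom 5): yes — any two successors of a common world are R-related.
Serial (axiom D): yes — every world has a successor (e.g. 1 R 1).
Reflexive (axiom T): yes — every world is R-related to itself.
So F validates K, K4, K45, KD45, S5. The strongest is S5.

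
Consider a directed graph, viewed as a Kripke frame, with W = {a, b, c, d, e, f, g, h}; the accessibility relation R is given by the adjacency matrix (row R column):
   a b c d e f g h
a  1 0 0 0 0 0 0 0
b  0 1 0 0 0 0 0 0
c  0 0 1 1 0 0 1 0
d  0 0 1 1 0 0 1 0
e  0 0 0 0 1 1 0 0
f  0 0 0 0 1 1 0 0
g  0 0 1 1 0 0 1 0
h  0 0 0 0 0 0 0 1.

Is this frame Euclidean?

Yes

Euclidean: yes — any two successors of a common world are R-related.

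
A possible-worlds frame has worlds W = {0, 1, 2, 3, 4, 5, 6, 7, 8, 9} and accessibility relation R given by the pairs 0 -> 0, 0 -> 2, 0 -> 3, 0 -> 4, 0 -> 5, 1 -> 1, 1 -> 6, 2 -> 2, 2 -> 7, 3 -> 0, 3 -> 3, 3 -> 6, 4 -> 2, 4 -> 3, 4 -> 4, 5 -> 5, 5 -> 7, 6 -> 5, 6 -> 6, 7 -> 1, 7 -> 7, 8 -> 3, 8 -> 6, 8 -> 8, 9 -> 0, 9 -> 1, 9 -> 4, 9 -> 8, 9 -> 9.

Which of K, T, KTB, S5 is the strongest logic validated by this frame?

Reflexive (axiom T): yes — every world is R-related to itself.
Symmetric (axiom B): no — 0 R 2 but not 2 R 0.
Euclidean (axiom 5): no — 0 R 2 and 0 R 3, but not 2 R 3.
So F validates K, T; KTB would additionally require R to be symmetric. The strongest is T.

T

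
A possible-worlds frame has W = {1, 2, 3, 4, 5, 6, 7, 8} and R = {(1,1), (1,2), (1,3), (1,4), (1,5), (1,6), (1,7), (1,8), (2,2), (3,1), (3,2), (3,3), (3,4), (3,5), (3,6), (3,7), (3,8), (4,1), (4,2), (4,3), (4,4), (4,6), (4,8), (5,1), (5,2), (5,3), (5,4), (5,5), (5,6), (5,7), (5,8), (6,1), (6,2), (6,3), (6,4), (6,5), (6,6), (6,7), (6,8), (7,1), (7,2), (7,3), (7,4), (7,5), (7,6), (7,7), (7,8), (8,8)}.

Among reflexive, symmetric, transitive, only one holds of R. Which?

reflexive

Reflexive: yes — every world is R-related to itself.
Symmetric: no — 1 R 2 but not 2 R 1.
Transitive: no — 4 R 1 and 1 R 5, but not 4 R 5.
Only reflexive holds.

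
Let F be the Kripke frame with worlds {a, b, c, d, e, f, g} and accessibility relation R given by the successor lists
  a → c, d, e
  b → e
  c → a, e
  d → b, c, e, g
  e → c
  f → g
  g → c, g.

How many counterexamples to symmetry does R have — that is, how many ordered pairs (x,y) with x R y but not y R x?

Enumerating: (a,d), (a,e), (b,e), (d,b), (d,c), (d,e), (d,g), (f,g), (g,c).

9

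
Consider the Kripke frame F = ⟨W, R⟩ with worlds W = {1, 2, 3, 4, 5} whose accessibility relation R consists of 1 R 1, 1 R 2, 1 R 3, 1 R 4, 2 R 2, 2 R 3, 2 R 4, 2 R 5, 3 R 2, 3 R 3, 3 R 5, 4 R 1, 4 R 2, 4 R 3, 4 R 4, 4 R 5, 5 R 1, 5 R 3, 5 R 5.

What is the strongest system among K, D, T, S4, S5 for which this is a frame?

T

Serial (axiom D): yes — every world has a successor (e.g. 1 R 1).
Reflexive (axiom T): yes — every world is R-related to itself.
Transitive (axiom 4): no — 1 R 2 and 2 R 5, but not 1 R 5.
Euclidean (axiom 5): no — 1 R 3 and 1 R 4, but not 3 R 4.
So F validates K, D, T; S4 would additionally require R to be transitive. The strongest is T.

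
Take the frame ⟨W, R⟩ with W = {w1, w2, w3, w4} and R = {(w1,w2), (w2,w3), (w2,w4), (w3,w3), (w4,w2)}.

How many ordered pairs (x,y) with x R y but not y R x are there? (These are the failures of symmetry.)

2

Enumerating: (w1,w2), (w2,w3).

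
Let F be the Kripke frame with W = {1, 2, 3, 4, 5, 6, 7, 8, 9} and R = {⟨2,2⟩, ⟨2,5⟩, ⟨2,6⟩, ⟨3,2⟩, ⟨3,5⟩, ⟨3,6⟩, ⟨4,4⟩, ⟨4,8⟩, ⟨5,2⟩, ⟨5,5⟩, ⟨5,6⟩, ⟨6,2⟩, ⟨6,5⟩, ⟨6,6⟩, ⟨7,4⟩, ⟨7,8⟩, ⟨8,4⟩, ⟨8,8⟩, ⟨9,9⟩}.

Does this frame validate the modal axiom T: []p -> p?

No

Axiom T corresponds to the accessibility relation being reflexive.
Reflexive: no — 1 is not related to itself.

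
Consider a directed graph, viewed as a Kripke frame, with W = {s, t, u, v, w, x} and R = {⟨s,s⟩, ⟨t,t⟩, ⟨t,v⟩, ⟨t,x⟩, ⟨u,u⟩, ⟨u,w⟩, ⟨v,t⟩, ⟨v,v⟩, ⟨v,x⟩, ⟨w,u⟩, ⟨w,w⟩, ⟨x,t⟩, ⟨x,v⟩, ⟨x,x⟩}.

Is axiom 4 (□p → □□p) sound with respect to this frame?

By correspondence theory, 4 is valid on a frame iff R is transitive.
Transitive: yes — every two-step R-path is closed by a direct edge.

Yes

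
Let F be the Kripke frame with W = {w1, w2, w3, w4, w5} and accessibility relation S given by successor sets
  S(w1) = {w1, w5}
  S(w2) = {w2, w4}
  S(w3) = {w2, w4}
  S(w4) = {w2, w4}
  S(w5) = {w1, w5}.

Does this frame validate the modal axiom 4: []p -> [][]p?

Yes

By correspondence theory, 4 is valid on a frame iff S is transitive.
Transitive: yes — every two-step S-path is closed by a direct edge.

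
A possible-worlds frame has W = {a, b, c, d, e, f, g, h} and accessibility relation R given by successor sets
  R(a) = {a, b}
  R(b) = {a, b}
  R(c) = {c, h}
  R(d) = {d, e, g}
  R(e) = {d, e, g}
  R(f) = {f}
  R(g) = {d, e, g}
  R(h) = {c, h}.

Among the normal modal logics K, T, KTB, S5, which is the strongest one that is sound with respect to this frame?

S5

Reflexive (axiom T): yes — every world is R-related to itself.
Symmetric (axiom B): yes — every pair in R has its reverse in R.
Euclidean (axiom 5): yes — any two successors of a common world are R-related.
So F validates K, T, KTB, S5. The strongest is S5.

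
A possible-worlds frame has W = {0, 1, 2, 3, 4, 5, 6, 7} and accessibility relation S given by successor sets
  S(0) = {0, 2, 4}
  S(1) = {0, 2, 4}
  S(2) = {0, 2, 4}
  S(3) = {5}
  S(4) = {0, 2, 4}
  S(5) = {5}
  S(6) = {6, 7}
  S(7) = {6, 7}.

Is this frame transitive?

Transitive: yes — every two-step S-path is closed by a direct edge.

Yes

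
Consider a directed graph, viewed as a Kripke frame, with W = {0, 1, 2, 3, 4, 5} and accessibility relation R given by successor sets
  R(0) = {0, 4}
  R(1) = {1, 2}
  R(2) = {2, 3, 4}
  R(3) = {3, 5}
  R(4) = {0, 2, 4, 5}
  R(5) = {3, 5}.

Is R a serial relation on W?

Yes

Serial: yes — every world has a successor (e.g. 0 R 0).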